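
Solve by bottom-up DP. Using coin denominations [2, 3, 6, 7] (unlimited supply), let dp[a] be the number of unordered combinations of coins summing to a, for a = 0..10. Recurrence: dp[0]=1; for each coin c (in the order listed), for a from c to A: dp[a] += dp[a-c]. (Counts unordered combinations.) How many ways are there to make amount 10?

after  coin     0     1     2     3     4     5     6     7     8     9    10
          2     1     0     1     0     1     0     1     0     1     0     1
          3     1     0     1     1     1     1     2     1     2     2     2
          6     1     0     1     1     1     1     3     1     3     3     3
          7     1     0     1     1     1     1     3     2     3     4     4

4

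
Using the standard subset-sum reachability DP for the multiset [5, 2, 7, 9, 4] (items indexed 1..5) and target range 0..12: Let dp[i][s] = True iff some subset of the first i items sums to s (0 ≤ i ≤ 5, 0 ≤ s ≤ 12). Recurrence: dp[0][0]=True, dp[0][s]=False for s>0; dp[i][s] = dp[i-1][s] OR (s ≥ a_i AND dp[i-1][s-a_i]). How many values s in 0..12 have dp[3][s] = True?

i\s   0   1   2   3   4   5   6   7   8   9  10  11  12
  0   T   F   F   F   F   F   F   F   F   F   F   F   F
  1   T   F   F   F   F   T   F   F   F   F   F   F   F
  2   T   F   T   F   F   T   F   T   F   F   F   F   F
  3   T   F   T   F   F   T   F   T   F   T   F   F   T
  4   T   F   T   F   F   T   F   T   F   T   F   T   T
  5   T   F   T   F   T   T   T   T   F   T   F   T   T

6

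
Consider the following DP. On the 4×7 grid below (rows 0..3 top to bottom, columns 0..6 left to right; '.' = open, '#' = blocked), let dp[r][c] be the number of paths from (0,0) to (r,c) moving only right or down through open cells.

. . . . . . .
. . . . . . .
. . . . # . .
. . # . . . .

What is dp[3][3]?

10

r\c   0   1   2   3   4   5   6
  0   1   1   1   1   1   1   1
  1   1   2   3   4   5   6   7
  2   1   3   6  10   0   6  13
  3   1   4   0  10  10  16  29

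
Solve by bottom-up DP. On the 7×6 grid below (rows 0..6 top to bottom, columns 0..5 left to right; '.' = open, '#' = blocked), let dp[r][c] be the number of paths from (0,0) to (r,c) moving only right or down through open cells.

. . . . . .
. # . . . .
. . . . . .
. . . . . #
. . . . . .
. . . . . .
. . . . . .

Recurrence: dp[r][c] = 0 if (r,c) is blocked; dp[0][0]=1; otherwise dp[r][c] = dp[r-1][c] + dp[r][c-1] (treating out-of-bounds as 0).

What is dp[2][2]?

r\c   0   1   2   3   4   5
  0   1   1   1   1   1   1
  1   1   0   1   2   3   4
  2   1   1   2   4   7  11
  3   1   2   4   8  15   0
  4   1   3   7  15  30  30
  5   1   4  11  26  56  86
  6   1   5  16  42  98 184

2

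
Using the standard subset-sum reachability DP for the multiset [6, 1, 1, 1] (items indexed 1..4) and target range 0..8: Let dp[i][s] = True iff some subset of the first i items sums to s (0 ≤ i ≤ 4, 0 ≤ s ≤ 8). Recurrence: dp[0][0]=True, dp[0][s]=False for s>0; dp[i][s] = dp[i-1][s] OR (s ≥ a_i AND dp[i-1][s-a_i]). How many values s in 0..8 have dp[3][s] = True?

6

i\s   0   1   2   3   4   5   6   7   8
  0   T   F   F   F   F   F   F   F   F
  1   T   F   F   F   F   F   T   F   F
  2   T   T   F   F   F   F   T   T   F
  3   T   T   T   F   F   F   T   T   T
  4   T   T   T   T   F   F   T   T   T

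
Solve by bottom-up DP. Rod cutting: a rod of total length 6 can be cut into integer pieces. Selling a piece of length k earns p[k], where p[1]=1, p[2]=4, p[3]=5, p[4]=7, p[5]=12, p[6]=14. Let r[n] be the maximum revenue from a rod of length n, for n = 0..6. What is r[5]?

12

   n    0    1    2    3    4    5    6
r[n]    0    1    4    5    8   12   14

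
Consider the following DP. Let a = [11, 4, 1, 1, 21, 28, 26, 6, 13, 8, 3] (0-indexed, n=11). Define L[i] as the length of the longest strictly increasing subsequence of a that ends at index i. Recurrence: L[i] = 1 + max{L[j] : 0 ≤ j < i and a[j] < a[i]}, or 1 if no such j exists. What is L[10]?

2

   i    0    1    2    3    4    5    6    7    8    9   10
a[i]   11    4    1    1   21   28   26    6   13    8    3
L[i]    1    1    1    1    2    3    3    2    3    3    2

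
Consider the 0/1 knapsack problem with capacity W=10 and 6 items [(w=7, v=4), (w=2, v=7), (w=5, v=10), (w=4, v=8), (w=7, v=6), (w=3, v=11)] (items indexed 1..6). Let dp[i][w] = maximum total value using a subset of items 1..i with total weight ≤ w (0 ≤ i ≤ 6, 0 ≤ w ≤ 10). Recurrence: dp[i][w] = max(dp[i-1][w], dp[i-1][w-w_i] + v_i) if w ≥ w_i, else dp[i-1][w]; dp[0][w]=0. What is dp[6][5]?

i\w   0   1   2   3   4   5   6   7   8   9  10
  0   0   0   0   0   0   0   0   0   0   0   0
  1   0   0   0   0   0   0   0   4   4   4   4
  2   0   0   7   7   7   7   7   7   7  11  11
  3   0   0   7   7   7  10  10  17  17  17  17
  4   0   0   7   7   8  10  15  17  17  18  18
  5   0   0   7   7   8  10  15  17  17  18  18
  6   0   0   7  11  11  18  18  19  21  26  28

18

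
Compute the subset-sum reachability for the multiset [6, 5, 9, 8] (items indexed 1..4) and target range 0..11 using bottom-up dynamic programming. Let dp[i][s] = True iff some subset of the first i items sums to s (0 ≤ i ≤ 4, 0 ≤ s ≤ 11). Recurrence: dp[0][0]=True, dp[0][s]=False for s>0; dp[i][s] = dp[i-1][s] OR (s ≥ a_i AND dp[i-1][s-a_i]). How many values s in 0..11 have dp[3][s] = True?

5

i\s   0   1   2   3   4   5   6   7   8   9  10  11
  0   T   F   F   F   F   F   F   F   F   F   F   F
  1   T   F   F   F   F   F   T   F   F   F   F   F
  2   T   F   F   F   F   T   T   F   F   F   F   T
  3   T   F   F   F   F   T   T   F   F   T   F   T
  4   T   F   F   F   F   T   T   F   T   T   F   T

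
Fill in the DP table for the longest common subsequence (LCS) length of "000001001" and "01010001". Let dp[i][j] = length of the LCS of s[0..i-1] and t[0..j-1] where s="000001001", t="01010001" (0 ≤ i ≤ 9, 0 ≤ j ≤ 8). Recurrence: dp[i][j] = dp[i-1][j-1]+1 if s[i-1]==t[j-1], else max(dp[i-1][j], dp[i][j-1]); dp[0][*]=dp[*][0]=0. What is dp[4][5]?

   ''  0  1  0  1  0  0  0  1
''  0  0  0  0  0  0  0  0  0
 0  0  1  1  1  1  1  1  1  1
 0  0  1  1  2  2  2  2  2  2
 0  0  1  1  2  2  3  3  3  3
 0  0  1  1  2  2  3  4  4  4
 0  0  1  1  2  2  3  4  5  5
 1  0  1  2  2  3  3  4  5  6
 0  0  1  2  3  3  4  4  5  6
 0  0  1  2  3  3  4  5  5  6
 1  0  1  2  3  4  4  5  5  6

3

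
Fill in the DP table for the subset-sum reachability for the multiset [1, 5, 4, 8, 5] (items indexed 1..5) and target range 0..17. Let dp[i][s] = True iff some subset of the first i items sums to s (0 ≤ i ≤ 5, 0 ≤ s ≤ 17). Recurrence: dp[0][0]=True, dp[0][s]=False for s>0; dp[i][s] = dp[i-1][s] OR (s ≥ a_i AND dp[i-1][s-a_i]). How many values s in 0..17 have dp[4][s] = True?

12

i\s   0   1   2   3   4   5   6   7   8   9  10  11  12  13  14  15  16  17
  0   T   F   F   F   F   F   F   F   F   F   F   F   F   F   F   F   F   F
  1   T   T   F   F   F   F   F   F   F   F   F   F   F   F   F   F   F   F
  2   T   T   F   F   F   T   T   F   F   F   F   F   F   F   F   F   F   F
  3   T   T   F   F   T   T   T   F   F   T   T   F   F   F   F   F   F   F
  4   T   T   F   F   T   T   T   F   T   T   T   F   T   T   T   F   F   T
  5   T   T   F   F   T   T   T   F   T   T   T   T   T   T   T   T   F   T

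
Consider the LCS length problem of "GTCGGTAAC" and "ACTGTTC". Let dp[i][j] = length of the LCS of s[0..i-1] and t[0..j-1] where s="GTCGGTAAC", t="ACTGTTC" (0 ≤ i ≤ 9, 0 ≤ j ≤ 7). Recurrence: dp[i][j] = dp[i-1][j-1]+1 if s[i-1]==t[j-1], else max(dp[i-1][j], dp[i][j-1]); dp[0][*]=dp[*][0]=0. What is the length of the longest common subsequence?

4

   ''  A  C  T  G  T  T  C
''  0  0  0  0  0  0  0  0
 G  0  0  0  0  1  1  1  1
 T  0  0  0  1  1  2  2  2
 C  0  0  1  1  1  2  2  3
 G  0  0  1  1  2  2  2  3
 G  0  0  1  1  2  2  2  3
 T  0  0  1  2  2  3  3  3
 A  0  1  1  2  2  3  3  3
 A  0  1  1  2  2  3  3  3
 C  0  1  2  2  2  3  3  4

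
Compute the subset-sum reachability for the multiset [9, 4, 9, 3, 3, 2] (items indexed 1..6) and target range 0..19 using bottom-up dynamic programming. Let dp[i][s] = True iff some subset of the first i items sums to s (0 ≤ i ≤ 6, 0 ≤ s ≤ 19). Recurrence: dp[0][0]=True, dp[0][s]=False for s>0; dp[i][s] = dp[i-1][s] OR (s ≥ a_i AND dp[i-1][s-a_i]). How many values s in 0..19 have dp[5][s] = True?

13

i\s   0   1   2   3   4   5   6   7   8   9  10  11  12  13  14  15  16  17  18  19
  0   T   F   F   F   F   F   F   F   F   F   F   F   F   F   F   F   F   F   F   F
  1   T   F   F   F   F   F   F   F   F   T   F   F   F   F   F   F   F   F   F   F
  2   T   F   F   F   T   F   F   F   F   T   F   F   F   T   F   F   F   F   F   F
  3   T   F   F   F   T   F   F   F   F   T   F   F   F   T   F   F   F   F   T   F
  4   T   F   F   T   T   F   F   T   F   T   F   F   T   T   F   F   T   F   T   F
  5   T   F   F   T   T   F   T   T   F   T   T   F   T   T   F   T   T   F   T   T
  6   T   F   T   T   T   T   T   T   T   T   T   T   T   T   T   T   T   T   T   T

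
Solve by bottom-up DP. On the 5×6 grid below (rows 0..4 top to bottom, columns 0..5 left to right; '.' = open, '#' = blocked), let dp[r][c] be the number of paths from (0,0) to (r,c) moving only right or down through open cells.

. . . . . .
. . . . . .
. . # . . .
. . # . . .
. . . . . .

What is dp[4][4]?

22

r\c   0   1   2   3   4   5
  0   1   1   1   1   1   1
  1   1   2   3   4   5   6
  2   1   3   0   4   9  15
  3   1   4   0   4  13  28
  4   1   5   5   9  22  50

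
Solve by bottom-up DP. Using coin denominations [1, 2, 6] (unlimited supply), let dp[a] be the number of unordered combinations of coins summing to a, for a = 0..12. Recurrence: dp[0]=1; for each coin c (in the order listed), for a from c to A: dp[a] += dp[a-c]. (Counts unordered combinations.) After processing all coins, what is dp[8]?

after  coin     0     1     2     3     4     5     6     7     8     9    10    11    12
          1     1     1     1     1     1     1     1     1     1     1     1     1     1
          2     1     1     2     2     3     3     4     4     5     5     6     6     7
          6     1     1     2     2     3     3     5     5     7     7     9     9    12

7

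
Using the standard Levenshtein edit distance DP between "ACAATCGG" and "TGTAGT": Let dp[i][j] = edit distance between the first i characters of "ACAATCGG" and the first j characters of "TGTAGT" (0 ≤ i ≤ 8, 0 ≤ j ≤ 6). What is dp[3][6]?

5

   ''  T  G  T  A  G  T
''  0  1  2  3  4  5  6
 A  1  1  2  3  3  4  5
 C  2  2  2  3  4  4  5
 A  3  3  3  3  3  4  5
 A  4  4  4  4  3  4  5
 T  5  4  5  4  4  4  4
 C  6  5  5  5  5  5  5
 G  7  6  5  6  6  5  6
 G  8  7  6  6  7  6  6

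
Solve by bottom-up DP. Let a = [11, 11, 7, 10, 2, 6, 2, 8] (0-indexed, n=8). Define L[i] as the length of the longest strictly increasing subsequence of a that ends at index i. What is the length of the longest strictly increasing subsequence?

   i    0    1    2    3    4    5    6    7
a[i]   11   11    7   10    2    6    2    8
L[i]    1    1    1    2    1    2    1    3

3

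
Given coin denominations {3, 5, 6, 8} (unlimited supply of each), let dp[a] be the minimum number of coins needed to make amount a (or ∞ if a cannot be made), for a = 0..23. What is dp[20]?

 a  0  1  2  3  4  5  6  7  8  9 10 11 12 13 14 15 16 17 18 19 20 21 22 23
dp  0  -  -  1  -  1  1  -  1  2  2  2  2  2  2  3  2  3  3  3  3  3  3  4
(- denotes ∞ / unreachable)

3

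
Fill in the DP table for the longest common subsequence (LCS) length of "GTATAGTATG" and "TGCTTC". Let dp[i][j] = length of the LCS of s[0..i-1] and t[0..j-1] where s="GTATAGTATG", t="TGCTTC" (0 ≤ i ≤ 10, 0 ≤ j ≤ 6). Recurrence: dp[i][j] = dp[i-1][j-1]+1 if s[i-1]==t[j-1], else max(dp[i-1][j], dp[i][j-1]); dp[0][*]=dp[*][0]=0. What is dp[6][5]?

   ''  T  G  C  T  T  C
''  0  0  0  0  0  0  0
 G  0  0  1  1  1  1  1
 T  0  1  1  1  2  2  2
 A  0  1  1  1  2  2  2
 T  0  1  1  1  2  3  3
 A  0  1  1  1  2  3  3
 G  0  1  2  2  2  3  3
 T  0  1  2  2  3  3  3
 A  0  1  2  2  3  3  3
 T  0  1  2  2  3  4  4
 G  0  1  2  2  3  4  4

3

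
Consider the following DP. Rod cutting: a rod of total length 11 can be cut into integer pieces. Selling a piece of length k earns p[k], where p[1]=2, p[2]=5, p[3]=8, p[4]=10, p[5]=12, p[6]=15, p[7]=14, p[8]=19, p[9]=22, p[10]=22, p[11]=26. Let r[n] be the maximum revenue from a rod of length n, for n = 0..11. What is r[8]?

21

   n    0    1    2    3    4    5    6    7    8    9   10   11
r[n]    0    2    5    8   10   13   16   18   21   24   26   29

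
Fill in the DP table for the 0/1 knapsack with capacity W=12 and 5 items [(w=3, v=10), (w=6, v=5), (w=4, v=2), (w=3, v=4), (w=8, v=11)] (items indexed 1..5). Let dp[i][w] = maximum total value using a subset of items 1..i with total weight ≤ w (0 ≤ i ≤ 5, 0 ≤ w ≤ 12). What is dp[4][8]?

14

i\w   0   1   2   3   4   5   6   7   8   9  10  11  12
  0   0   0   0   0   0   0   0   0   0   0   0   0   0
  1   0   0   0  10  10  10  10  10  10  10  10  10  10
  2   0   0   0  10  10  10  10  10  10  15  15  15  15
  3   0   0   0  10  10  10  10  12  12  15  15  15  15
  4   0   0   0  10  10  10  14  14  14  15  16  16  19
  5   0   0   0  10  10  10  14  14  14  15  16  21  21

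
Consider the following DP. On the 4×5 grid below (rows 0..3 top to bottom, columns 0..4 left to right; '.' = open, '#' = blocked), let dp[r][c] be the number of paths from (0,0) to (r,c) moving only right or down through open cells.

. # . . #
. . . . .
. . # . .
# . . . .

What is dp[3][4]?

5

r\c   0   1   2   3   4
  0   1   0   0   0   0
  1   1   1   1   1   1
  2   1   2   0   1   2
  3   0   2   2   3   5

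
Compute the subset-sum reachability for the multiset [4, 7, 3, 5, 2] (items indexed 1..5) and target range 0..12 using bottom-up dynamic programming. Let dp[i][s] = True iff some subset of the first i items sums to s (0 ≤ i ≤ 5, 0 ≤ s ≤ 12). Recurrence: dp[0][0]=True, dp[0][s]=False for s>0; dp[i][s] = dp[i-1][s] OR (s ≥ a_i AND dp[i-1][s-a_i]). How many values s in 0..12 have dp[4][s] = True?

10

i\s   0   1   2   3   4   5   6   7   8   9  10  11  12
  0   T   F   F   F   F   F   F   F   F   F   F   F   F
  1   T   F   F   F   T   F   F   F   F   F   F   F   F
  2   T   F   F   F   T   F   F   T   F   F   F   T   F
  3   T   F   F   T   T   F   F   T   F   F   T   T   F
  4   T   F   F   T   T   T   F   T   T   T   T   T   T
  5   T   F   T   T   T   T   T   T   T   T   T   T   T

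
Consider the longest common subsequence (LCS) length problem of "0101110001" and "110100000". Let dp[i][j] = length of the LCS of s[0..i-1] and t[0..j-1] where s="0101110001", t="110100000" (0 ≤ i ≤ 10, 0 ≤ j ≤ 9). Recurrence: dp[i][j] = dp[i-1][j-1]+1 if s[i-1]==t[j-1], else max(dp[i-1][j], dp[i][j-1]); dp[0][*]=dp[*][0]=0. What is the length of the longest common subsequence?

   ''  1  1  0  1  0  0  0  0  0
''  0  0  0  0  0  0  0  0  0  0
 0  0  0  0  1  1  1  1  1  1  1
 1  0  1  1  1  2  2  2  2  2  2
 0  0  1  1  2  2  3  3  3  3  3
 1  0  1  2  2  3  3  3  3  3  3
 1  0  1  2  2  3  3  3  3  3  3
 1  0  1  2  2  3  3  3  3  3  3
 0  0  1  2  3  3  4  4  4  4  4
 0  0  1  2  3  3  4  5  5  5  5
 0  0  1  2  3  3  4  5  6  6  6
 1  0  1  2  3  4  4  5  6  6  6

6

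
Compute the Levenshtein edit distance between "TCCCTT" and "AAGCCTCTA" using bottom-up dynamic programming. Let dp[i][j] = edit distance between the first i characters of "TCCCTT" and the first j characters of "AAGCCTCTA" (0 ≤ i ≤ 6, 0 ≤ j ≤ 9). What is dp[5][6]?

3

   ''  A  A  G  C  C  T  C  T  A
''  0  1  2  3  4  5  6  7  8  9
 T  1  1  2  3  4  5  5  6  7  8
 C  2  2  2  3  3  4  5  5  6  7
 C  3  3  3  3  3  3  4  5  6  7
 C  4  4  4  4  3  3  4  4  5  6
 T  5  5  5  5  4  4  3  4  4  5
 T  6  6  6  6  5  5  4  4  4  5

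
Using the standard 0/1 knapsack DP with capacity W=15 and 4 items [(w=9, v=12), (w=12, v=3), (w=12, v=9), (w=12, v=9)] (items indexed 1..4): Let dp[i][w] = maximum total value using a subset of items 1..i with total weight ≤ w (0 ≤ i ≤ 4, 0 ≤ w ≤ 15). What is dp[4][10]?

12

i\w   0   1   2   3   4   5   6   7   8   9  10  11  12  13  14  15
  0   0   0   0   0   0   0   0   0   0   0   0   0   0   0   0   0
  1   0   0   0   0   0   0   0   0   0  12  12  12  12  12  12  12
  2   0   0   0   0   0   0   0   0   0  12  12  12  12  12  12  12
  3   0   0   0   0   0   0   0   0   0  12  12  12  12  12  12  12
  4   0   0   0   0   0   0   0   0   0  12  12  12  12  12  12  12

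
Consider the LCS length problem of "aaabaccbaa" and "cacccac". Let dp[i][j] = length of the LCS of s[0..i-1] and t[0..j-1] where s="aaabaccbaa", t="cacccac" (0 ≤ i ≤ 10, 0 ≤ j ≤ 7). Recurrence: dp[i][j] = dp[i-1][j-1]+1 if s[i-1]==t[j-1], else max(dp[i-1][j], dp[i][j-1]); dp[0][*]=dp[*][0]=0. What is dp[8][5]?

3

   ''  c  a  c  c  c  a  c
''  0  0  0  0  0  0  0  0
 a  0  0  1  1  1  1  1  1
 a  0  0  1  1  1  1  2  2
 a  0  0  1  1  1  1  2  2
 b  0  0  1  1  1  1  2  2
 a  0  0  1  1  1  1  2  2
 c  0  1  1  2  2  2  2  3
 c  0  1  1  2  3  3  3  3
 b  0  1  1  2  3  3  3  3
 a  0  1  2  2  3  3  4  4
 a  0  1  2  2  3  3  4  4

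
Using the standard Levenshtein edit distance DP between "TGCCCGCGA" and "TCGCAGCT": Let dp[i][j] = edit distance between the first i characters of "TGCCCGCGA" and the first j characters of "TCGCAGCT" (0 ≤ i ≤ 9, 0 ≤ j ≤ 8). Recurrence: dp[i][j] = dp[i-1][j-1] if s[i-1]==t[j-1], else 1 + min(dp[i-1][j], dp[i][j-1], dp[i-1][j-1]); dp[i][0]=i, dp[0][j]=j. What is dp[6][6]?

   ''  T  C  G  C  A  G  C  T
''  0  1  2  3  4  5  6  7  8
 T  1  0  1  2  3  4  5  6  7
 G  2  1  1  1  2  3  4  5  6
 C  3  2  1  2  1  2  3  4  5
 C  4  3  2  2  2  2  3  3  4
 C  5  4  3  3  2  3  3  3  4
 G  6  5  4  3  3  3  3  4  4
 C  7  6  5  4  3  4  4  3  4
 G  8  7  6  5  4  4  4  4  4
 A  9  8  7  6  5  4  5  5  5

3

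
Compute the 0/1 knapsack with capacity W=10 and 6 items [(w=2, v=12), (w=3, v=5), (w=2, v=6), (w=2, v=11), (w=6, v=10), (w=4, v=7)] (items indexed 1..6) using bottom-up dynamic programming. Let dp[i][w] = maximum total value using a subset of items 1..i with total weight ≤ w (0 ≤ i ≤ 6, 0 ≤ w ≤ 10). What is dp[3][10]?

i\w   0   1   2   3   4   5   6   7   8   9  10
  0   0   0   0   0   0   0   0   0   0   0   0
  1   0   0  12  12  12  12  12  12  12  12  12
  2   0   0  12  12  12  17  17  17  17  17  17
  3   0   0  12  12  18  18  18  23  23  23  23
  4   0   0  12  12  23  23  29  29  29  34  34
  5   0   0  12  12  23  23  29  29  29  34  34
  6   0   0  12  12  23  23  29  29  30  34  36

23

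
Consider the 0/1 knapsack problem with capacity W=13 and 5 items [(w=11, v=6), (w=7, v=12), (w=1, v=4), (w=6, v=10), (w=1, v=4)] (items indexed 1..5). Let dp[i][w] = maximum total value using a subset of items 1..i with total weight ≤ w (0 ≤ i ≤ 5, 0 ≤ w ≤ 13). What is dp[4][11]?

16

i\w   0   1   2   3   4   5   6   7   8   9  10  11  12  13
  0   0   0   0   0   0   0   0   0   0   0   0   0   0   0
  1   0   0   0   0   0   0   0   0   0   0   0   6   6   6
  2   0   0   0   0   0   0   0  12  12  12  12  12  12  12
  3   0   4   4   4   4   4   4  12  16  16  16  16  16  16
  4   0   4   4   4   4   4  10  14  16  16  16  16  16  22
  5   0   4   8   8   8   8  10  14  18  20  20  20  20  22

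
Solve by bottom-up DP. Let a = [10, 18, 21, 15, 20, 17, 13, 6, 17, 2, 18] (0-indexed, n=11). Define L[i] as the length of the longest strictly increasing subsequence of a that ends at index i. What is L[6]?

   i    0    1    2    3    4    5    6    7    8    9   10
a[i]   10   18   21   15   20   17   13    6   17    2   18
L[i]    1    2    3    2    3    3    2    1    3    1    4

2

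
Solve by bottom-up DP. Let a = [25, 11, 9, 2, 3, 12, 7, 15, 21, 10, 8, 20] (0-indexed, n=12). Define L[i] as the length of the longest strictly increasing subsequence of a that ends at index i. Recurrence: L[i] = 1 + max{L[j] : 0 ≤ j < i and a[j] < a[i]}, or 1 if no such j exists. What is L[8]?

5

   i    0    1    2    3    4    5    6    7    8    9   10   11
a[i]   25   11    9    2    3   12    7   15   21   10    8   20
L[i]    1    1    1    1    2    3    3    4    5    4    4    5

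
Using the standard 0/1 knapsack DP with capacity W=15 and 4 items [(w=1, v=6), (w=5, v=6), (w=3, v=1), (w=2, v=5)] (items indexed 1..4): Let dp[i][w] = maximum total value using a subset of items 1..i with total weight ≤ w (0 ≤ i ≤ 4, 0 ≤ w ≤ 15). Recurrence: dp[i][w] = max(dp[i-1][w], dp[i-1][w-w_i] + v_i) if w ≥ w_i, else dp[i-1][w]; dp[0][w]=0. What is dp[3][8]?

12

i\w   0   1   2   3   4   5   6   7   8   9  10  11  12  13  14  15
  0   0   0   0   0   0   0   0   0   0   0   0   0   0   0   0   0
  1   0   6   6   6   6   6   6   6   6   6   6   6   6   6   6   6
  2   0   6   6   6   6   6  12  12  12  12  12  12  12  12  12  12
  3   0   6   6   6   7   7  12  12  12  13  13  13  13  13  13  13
  4   0   6   6  11  11  11  12  12  17  17  17  18  18  18  18  18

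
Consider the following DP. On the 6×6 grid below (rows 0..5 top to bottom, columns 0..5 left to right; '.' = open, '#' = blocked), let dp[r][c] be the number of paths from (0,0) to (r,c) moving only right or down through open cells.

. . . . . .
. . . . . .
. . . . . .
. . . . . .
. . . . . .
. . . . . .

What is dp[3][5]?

56

r\c   0   1   2   3   4   5
  0   1   1   1   1   1   1
  1   1   2   3   4   5   6
  2   1   3   6  10  15  21
  3   1   4  10  20  35  56
  4   1   5  15  35  70 126
  5   1   6  21  56 126 252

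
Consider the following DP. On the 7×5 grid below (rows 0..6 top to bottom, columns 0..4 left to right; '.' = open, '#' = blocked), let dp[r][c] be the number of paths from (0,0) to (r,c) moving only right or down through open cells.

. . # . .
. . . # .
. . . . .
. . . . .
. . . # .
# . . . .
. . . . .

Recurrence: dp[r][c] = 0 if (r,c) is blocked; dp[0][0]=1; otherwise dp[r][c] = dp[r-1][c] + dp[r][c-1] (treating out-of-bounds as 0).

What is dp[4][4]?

r\c   0   1   2   3   4
  0   1   1   0   0   0
  1   1   2   2   0   0
  2   1   3   5   5   5
  3   1   4   9  14  19
  4   1   5  14   0  19
  5   0   5  19  19  38
  6   0   5  24  43  81

19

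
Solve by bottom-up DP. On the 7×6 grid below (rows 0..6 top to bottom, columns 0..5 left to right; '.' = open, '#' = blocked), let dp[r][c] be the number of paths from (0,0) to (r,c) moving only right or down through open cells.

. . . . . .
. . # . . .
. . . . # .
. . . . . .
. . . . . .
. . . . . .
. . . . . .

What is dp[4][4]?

34

r\c   0   1   2   3   4   5
  0   1   1   1   1   1   1
  1   1   2   0   1   2   3
  2   1   3   3   4   0   3
  3   1   4   7  11  11  14
  4   1   5  12  23  34  48
  5   1   6  18  41  75 123
  6   1   7  25  66 141 264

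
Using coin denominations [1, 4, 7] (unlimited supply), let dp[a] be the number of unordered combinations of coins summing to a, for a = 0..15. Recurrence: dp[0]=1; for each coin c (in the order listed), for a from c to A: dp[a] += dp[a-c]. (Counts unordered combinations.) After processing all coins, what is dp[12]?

after  coin     0     1     2     3     4     5     6     7     8     9    10    11    12    13    14    15
          1     1     1     1     1     1     1     1     1     1     1     1     1     1     1     1     1
          4     1     1     1     1     2     2     2     2     3     3     3     3     4     4     4     4
          7     1     1     1     1     2     2     2     3     4     4     4     5     6     6     7     8

6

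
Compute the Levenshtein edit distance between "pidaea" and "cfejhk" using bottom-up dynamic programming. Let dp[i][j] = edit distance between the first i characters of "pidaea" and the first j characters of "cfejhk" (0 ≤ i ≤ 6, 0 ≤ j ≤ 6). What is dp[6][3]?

5

   ''  c  f  e  j  h  k
''  0  1  2  3  4  5  6
 p  1  1  2  3  4  5  6
 i  2  2  2  3  4  5  6
 d  3  3  3  3  4  5  6
 a  4  4  4  4  4  5  6
 e  5  5  5  4  5  5  6
 a  6  6  6  5  5  6  6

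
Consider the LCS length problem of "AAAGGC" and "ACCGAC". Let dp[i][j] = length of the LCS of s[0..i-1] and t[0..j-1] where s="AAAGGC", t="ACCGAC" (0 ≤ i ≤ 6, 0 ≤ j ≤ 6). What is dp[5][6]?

2

   ''  A  C  C  G  A  C
''  0  0  0  0  0  0  0
 A  0  1  1  1  1  1  1
 A  0  1  1  1  1  2  2
 A  0  1  1  1  1  2  2
 G  0  1  1  1  2  2  2
 G  0  1  1  1  2  2  2
 C  0  1  2  2  2  2  3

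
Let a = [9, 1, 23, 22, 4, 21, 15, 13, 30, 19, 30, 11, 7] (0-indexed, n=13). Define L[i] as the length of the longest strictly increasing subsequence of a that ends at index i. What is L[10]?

   i    0    1    2    3    4    5    6    7    8    9   10   11   12
a[i]    9    1   23   22    4   21   15   13   30   19   30   11    7
L[i]    1    1    2    2    2    3    3    3    4    4    5    3    3

5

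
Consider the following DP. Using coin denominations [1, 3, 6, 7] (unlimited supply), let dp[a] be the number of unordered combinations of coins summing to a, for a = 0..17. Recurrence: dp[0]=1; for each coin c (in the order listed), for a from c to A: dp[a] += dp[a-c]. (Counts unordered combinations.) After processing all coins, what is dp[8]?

after  coin     0     1     2     3     4     5     6     7     8     9    10    11    12    13    14    15    16    17
          1     1     1     1     1     1     1     1     1     1     1     1     1     1     1     1     1     1     1
          3     1     1     1     2     2     2     3     3     3     4     4     4     5     5     5     6     6     6
          6     1     1     1     2     2     2     4     4     4     6     6     6     9     9     9    12    12    12
          7     1     1     1     2     2     2     4     5     5     7     8     8    11    13    14    17    19    20

5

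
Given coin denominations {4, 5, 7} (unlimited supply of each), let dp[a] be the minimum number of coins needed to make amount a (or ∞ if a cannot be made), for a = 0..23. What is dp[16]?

3

 a  0  1  2  3  4  5  6  7  8  9 10 11 12 13 14 15 16 17 18 19 20 21 22 23
dp  0  -  -  -  1  1  -  1  2  2  2  2  2  3  2  3  3  3  3  3  4  3  4  4
(- denotes ∞ / unreachable)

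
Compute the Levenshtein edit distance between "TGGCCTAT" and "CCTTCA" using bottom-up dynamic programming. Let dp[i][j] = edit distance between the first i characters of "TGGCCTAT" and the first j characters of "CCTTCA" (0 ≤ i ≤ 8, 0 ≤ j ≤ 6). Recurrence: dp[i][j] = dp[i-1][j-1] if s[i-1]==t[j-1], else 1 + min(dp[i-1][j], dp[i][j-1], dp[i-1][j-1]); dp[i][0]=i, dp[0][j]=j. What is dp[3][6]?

5

   ''  C  C  T  T  C  A
''  0  1  2  3  4  5  6
 T  1  1  2  2  3  4  5
 G  2  2  2  3  3  4  5
 G  3  3  3  3  4  4  5
 C  4  3  3  4  4  4  5
 C  5  4  3  4  5  4  5
 T  6  5  4  3  4  5  5
 A  7  6  5  4  4  5  5
 T  8  7  6  5  4  5  6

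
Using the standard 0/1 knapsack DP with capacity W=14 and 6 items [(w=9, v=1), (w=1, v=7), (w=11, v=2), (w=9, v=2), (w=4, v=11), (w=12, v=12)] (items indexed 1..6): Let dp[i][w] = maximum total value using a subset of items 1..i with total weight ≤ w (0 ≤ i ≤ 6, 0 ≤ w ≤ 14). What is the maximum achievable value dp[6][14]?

20

i\w   0   1   2   3   4   5   6   7   8   9  10  11  12  13  14
  0   0   0   0   0   0   0   0   0   0   0   0   0   0   0   0
  1   0   0   0   0   0   0   0   0   0   1   1   1   1   1   1
  2   0   7   7   7   7   7   7   7   7   7   8   8   8   8   8
  3   0   7   7   7   7   7   7   7   7   7   8   8   9   9   9
  4   0   7   7   7   7   7   7   7   7   7   9   9   9   9   9
  5   0   7   7   7  11  18  18  18  18  18  18  18  18  18  20
  6   0   7   7   7  11  18  18  18  18  18  18  18  18  19  20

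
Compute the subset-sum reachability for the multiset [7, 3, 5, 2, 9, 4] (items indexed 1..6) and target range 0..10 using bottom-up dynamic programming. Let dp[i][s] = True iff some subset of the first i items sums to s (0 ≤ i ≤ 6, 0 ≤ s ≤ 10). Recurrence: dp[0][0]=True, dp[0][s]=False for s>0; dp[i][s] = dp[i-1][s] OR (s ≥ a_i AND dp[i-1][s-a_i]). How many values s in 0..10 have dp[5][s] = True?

i\s   0   1   2   3   4   5   6   7   8   9  10
  0   T   F   F   F   F   F   F   F   F   F   F
  1   T   F   F   F   F   F   F   T   F   F   F
  2   T   F   F   T   F   F   F   T   F   F   T
  3   T   F   F   T   F   T   F   T   T   F   T
  4   T   F   T   T   F   T   F   T   T   T   T
  5   T   F   T   T   F   T   F   T   T   T   T
  6   T   F   T   T   T   T   T   T   T   T   T

8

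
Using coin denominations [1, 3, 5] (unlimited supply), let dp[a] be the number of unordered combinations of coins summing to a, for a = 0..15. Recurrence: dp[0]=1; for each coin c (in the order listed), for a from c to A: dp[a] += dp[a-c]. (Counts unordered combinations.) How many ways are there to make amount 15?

13

after  coin     0     1     2     3     4     5     6     7     8     9    10    11    12    13    14    15
          1     1     1     1     1     1     1     1     1     1     1     1     1     1     1     1     1
          3     1     1     1     2     2     2     3     3     3     4     4     4     5     5     5     6
          5     1     1     1     2     2     3     4     4     5     6     7     8     9    10    11    13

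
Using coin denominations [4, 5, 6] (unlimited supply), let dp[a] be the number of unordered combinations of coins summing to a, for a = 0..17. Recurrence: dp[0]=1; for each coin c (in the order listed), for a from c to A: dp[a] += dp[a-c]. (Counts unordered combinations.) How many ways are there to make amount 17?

2

after  coin     0     1     2     3     4     5     6     7     8     9    10    11    12    13    14    15    16    17
          4     1     0     0     0     1     0     0     0     1     0     0     0     1     0     0     0     1     0
          5     1     0     0     0     1     1     0     0     1     1     1     0     1     1     1     1     1     1
          6     1     0     0     0     1     1     1     0     1     1     2     1     2     1     2     2     3     2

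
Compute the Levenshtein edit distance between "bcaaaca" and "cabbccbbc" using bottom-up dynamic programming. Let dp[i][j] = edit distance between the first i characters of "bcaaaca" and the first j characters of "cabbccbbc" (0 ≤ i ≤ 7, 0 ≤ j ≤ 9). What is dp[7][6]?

   ''  c  a  b  b  c  c  b  b  c
''  0  1  2  3  4  5  6  7  8  9
 b  1  1  2  2  3  4  5  6  7  8
 c  2  1  2  3  3  3  4  5  6  7
 a  3  2  1  2  3  4  4  5  6  7
 a  4  3  2  2  3  4  5  5  6  7
 a  5  4  3  3  3  4  5  6  6  7
 c  6  5  4  4  4  3  4  5  6  6
 a  7  6  5  5  5  4  4  5  6  7

4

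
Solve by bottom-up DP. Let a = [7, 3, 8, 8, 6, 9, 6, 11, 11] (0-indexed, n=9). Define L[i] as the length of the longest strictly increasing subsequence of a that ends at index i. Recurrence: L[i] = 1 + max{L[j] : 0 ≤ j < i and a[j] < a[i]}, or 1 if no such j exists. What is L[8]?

   i    0    1    2    3    4    5    6    7    8
a[i]    7    3    8    8    6    9    6   11   11
L[i]    1    1    2    2    2    3    2    4    4

4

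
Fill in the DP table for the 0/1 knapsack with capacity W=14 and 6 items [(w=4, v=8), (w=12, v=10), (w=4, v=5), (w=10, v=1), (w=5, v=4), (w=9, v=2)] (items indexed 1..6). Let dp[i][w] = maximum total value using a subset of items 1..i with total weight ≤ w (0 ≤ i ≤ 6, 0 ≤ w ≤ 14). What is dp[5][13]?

i\w   0   1   2   3   4   5   6   7   8   9  10  11  12  13  14
  0   0   0   0   0   0   0   0   0   0   0   0   0   0   0   0
  1   0   0   0   0   8   8   8   8   8   8   8   8   8   8   8
  2   0   0   0   0   8   8   8   8   8   8   8   8  10  10  10
  3   0   0   0   0   8   8   8   8  13  13  13  13  13  13  13
  4   0   0   0   0   8   8   8   8  13  13  13  13  13  13  13
  5   0   0   0   0   8   8   8   8  13  13  13  13  13  17  17
  6   0   0   0   0   8   8   8   8  13  13  13  13  13  17  17

17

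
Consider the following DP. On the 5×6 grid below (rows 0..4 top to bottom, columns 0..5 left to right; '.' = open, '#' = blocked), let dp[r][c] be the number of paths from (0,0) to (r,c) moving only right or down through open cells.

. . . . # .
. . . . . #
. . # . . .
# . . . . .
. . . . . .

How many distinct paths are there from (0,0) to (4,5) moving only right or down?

51

r\c   0   1   2   3   4   5
  0   1   1   1   1   0   0
  1   1   2   3   4   4   0
  2   1   3   0   4   8   8
  3   0   3   3   7  15  23
  4   0   3   6  13  28  51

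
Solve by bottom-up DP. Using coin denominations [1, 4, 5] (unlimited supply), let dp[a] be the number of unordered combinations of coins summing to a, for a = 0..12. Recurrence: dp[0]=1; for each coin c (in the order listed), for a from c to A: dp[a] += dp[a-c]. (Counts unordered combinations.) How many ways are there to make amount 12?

7

after  coin     0     1     2     3     4     5     6     7     8     9    10    11    12
          1     1     1     1     1     1     1     1     1     1     1     1     1     1
          4     1     1     1     1     2     2     2     2     3     3     3     3     4
          5     1     1     1     1     2     3     3     3     4     5     6     6     7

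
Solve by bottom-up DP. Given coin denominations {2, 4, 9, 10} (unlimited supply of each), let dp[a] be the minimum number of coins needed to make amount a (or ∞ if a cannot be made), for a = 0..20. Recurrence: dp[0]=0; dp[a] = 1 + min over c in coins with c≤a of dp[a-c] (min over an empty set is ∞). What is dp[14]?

 a  0  1  2  3  4  5  6  7  8  9 10 11 12 13 14 15 16 17 18 19 20
dp  0  -  1  -  1  -  2  -  2  1  1  2  2  2  2  3  3  3  2  2  2
(- denotes ∞ / unreachable)

2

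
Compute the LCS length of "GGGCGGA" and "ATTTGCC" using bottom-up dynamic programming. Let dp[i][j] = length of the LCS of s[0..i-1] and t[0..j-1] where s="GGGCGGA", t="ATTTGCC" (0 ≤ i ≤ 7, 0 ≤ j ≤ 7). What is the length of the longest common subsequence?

   ''  A  T  T  T  G  C  C
''  0  0  0  0  0  0  0  0
 G  0  0  0  0  0  1  1  1
 G  0  0  0  0  0  1  1  1
 G  0  0  0  0  0  1  1  1
 C  0  0  0  0  0  1  2  2
 G  0  0  0  0  0  1  2  2
 G  0  0  0  0  0  1  2  2
 A  0  1  1  1  1  1  2  2

2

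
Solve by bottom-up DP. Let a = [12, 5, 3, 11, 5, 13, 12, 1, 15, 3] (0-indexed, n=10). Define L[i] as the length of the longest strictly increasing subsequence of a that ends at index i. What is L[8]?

4

   i    0    1    2    3    4    5    6    7    8    9
a[i]   12    5    3   11    5   13   12    1   15    3
L[i]    1    1    1    2    2    3    3    1    4    2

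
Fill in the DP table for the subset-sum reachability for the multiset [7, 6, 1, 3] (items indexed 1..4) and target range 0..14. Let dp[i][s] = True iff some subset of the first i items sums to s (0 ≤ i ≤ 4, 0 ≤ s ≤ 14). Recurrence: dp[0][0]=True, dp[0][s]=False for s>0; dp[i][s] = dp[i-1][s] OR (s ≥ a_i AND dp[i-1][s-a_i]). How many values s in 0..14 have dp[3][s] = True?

i\s   0   1   2   3   4   5   6   7   8   9  10  11  12  13  14
  0   T   F   F   F   F   F   F   F   F   F   F   F   F   F   F
  1   T   F   F   F   F   F   F   T   F   F   F   F   F   F   F
  2   T   F   F   F   F   F   T   T   F   F   F   F   F   T   F
  3   T   T   F   F   F   F   T   T   T   F   F   F   F   T   T
  4   T   T   F   T   T   F   T   T   T   T   T   T   F   T   T

7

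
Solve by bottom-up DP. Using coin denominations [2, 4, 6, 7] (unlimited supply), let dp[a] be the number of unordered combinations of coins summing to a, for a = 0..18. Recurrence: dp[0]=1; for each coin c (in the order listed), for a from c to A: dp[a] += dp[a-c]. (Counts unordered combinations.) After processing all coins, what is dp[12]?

after  coin     0     1     2     3     4     5     6     7     8     9    10    11    12    13    14    15    16    17    18
          2     1     0     1     0     1     0     1     0     1     0     1     0     1     0     1     0     1     0     1
          4     1     0     1     0     2     0     2     0     3     0     3     0     4     0     4     0     5     0     5
          6     1     0     1     0     2     0     3     0     4     0     5     0     7     0     8     0    10     0    12
          7     1     0     1     0     2     0     3     1     4     1     5     2     7     3     9     4    11     5    14

7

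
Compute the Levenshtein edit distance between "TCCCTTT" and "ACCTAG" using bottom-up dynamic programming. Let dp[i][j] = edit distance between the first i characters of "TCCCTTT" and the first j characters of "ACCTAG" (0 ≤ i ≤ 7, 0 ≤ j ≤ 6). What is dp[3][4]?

2

   ''  A  C  C  T  A  G
''  0  1  2  3  4  5  6
 T  1  1  2  3  3  4  5
 C  2  2  1  2  3  4  5
 C  3  3  2  1  2  3  4
 C  4  4  3  2  2  3  4
 T  5  5  4  3  2  3  4
 T  6  6  5  4  3  3  4
 T  7  7  6  5  4  4  4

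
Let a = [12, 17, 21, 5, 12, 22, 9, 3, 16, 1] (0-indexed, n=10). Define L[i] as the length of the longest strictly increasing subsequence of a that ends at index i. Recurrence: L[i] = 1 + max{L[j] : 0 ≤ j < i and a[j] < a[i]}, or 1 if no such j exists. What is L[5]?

4

   i    0    1    2    3    4    5    6    7    8    9
a[i]   12   17   21    5   12   22    9    3   16    1
L[i]    1    2    3    1    2    4    2    1    3    1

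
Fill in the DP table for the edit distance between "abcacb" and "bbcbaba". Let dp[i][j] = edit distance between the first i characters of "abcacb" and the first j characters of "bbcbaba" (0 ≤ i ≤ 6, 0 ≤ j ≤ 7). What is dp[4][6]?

3

   ''  b  b  c  b  a  b  a
''  0  1  2  3  4  5  6  7
 a  1  1  2  3  4  4  5  6
 b  2  1  1  2  3  4  4  5
 c  3  2  2  1  2  3  4  5
 a  4  3  3  2  2  2  3  4
 c  5  4  4  3  3  3  3  4
 b  6  5  4  4  3  4  3  4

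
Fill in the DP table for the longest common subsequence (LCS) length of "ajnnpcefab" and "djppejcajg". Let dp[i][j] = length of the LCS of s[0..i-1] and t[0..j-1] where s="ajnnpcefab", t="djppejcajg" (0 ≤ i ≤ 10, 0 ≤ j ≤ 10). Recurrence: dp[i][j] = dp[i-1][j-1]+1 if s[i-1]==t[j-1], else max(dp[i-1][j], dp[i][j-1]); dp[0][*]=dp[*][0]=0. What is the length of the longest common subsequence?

   ''  d  j  p  p  e  j  c  a  j  g
''  0  0  0  0  0  0  0  0  0  0  0
 a  0  0  0  0  0  0  0  0  1  1  1
 j  0  0  1  1  1  1  1  1  1  2  2
 n  0  0  1  1  1  1  1  1  1  2  2
 n  0  0  1  1  1  1  1  1  1  2  2
 p  0  0  1  2  2  2  2  2  2  2  2
 c  0  0  1  2  2  2  2  3  3  3  3
 e  0  0  1  2  2  3  3  3  3  3  3
 f  0  0  1  2  2  3  3  3  3  3  3
 a  0  0  1  2  2  3  3  3  4  4  4
 b  0  0  1  2  2  3  3  3  4  4  4

4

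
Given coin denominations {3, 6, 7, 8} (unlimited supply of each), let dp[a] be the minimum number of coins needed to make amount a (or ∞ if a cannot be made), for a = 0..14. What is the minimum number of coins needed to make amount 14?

 a  0  1  2  3  4  5  6  7  8  9 10 11 12 13 14
dp  0  -  -  1  -  -  1  1  1  2  2  2  2  2  2
(- denotes ∞ / unreachable)

2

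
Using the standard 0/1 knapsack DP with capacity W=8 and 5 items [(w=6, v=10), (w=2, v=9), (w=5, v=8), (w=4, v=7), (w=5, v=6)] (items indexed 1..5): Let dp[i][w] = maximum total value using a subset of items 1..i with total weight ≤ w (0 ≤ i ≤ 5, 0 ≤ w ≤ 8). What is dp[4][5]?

i\w   0   1   2   3   4   5   6   7   8
  0   0   0   0   0   0   0   0   0   0
  1   0   0   0   0   0   0  10  10  10
  2   0   0   9   9   9   9  10  10  19
  3   0   0   9   9   9   9  10  17  19
  4   0   0   9   9   9   9  16  17  19
  5   0   0   9   9   9   9  16  17  19

9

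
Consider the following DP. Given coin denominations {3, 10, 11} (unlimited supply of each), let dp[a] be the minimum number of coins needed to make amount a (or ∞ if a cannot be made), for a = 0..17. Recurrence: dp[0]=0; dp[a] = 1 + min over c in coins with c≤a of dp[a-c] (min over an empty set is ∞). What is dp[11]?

 a  0  1  2  3  4  5  6  7  8  9 10 11 12 13 14 15 16 17
dp  0  -  -  1  -  -  2  -  -  3  1  1  4  2  2  5  3  3
(- denotes ∞ / unreachable)

1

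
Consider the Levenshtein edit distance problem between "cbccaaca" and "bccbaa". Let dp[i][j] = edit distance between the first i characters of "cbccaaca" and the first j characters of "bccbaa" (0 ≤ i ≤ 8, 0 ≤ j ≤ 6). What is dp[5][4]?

   ''  b  c  c  b  a  a
''  0  1  2  3  4  5  6
 c  1  1  1  2  3  4  5
 b  2  1  2  2  2  3  4
 c  3  2  1  2  3  3  4
 c  4  3  2  1  2  3  4
 a  5  4  3  2  2  2  3
 a  6  5  4  3  3  2  2
 c  7  6  5  4  4  3  3
 a  8  7  6  5  5  4  3

2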